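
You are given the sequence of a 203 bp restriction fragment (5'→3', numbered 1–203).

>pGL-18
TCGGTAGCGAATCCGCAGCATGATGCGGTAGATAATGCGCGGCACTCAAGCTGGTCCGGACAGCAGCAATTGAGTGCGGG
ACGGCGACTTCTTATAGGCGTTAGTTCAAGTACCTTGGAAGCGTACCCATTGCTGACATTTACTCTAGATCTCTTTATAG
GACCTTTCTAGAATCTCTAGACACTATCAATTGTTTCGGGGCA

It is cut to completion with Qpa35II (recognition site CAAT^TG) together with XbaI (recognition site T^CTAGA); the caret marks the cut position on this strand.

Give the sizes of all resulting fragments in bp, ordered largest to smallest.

74, 70, 23, 15, 12, 9 bp

Qpa35II sites (CAATTG) start at positions 67, 188.
Qpa35II cuts after base 4 of each site, so after positions 70, 191.
XbaI sites (TCTAGA) start at positions 144, 167, 176.
XbaI cuts after the first base of each site, so after positions 144, 167, 176.
Combined cut positions: 70, 144, 167, 176, 191.
Linear molecule, 5 cuts → 6 fragments:
  1–70 → 70 bp
  71–144 → 74 bp
  145–167 → 23 bp
  168–176 → 9 bp
  177–191 → 15 bp
  192–203 → 12 bp
Sorted largest to smallest: 74, 70, 23, 15, 12, 9 bp.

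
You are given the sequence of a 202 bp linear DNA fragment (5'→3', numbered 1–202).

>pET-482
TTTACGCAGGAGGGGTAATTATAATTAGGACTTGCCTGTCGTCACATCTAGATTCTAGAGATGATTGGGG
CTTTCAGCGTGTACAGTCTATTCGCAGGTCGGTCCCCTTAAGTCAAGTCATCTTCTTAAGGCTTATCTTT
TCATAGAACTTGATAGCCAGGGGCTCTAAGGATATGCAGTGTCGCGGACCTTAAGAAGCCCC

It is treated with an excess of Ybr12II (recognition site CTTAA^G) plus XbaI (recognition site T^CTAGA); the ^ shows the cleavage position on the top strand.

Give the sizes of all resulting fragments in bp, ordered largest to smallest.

65, 57, 47, 18, 8, 7 bp

Ybr12II sites (CTTAAG) start at positions 107, 125, 190.
Ybr12II cuts after base 5 of each site (before the last base), so after positions 111, 129, 194.
XbaI sites (TCTAGA) start at positions 47, 54.
XbaI cuts after the first base of each site, so after positions 47, 54.
Combined cut positions: 47, 54, 111, 129, 194.
Linear molecule, 5 cuts → 6 fragments:
  1–47 → 47 bp
  48–54 → 7 bp
  55–111 → 57 bp
  112–129 → 18 bp
  130–194 → 65 bp
  195–202 → 8 bp
Sorted largest to smallest: 65, 57, 47, 18, 8, 7 bp.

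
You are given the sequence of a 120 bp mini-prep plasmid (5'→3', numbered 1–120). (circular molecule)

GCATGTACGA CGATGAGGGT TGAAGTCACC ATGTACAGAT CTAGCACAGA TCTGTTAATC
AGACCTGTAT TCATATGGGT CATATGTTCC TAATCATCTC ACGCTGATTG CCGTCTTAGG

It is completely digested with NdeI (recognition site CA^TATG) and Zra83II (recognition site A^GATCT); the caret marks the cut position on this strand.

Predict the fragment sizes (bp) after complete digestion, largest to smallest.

NdeI sites (CATATG) start at positions 72, 81.
NdeI cuts after base 2 of each site, so after positions 73, 82.
Zra83II sites (AGATCT) start at positions 37, 48.
Zra83II cuts after the first base of each site, so after positions 37, 48.
Combined cut positions: 37, 48, 73, 82.
Circular molecule, 4 cuts → 4 fragments:
  38–48 → 11 bp
  49–73 → 25 bp
  74–82 → 9 bp
  83–120 then 1–37 → 38 + 37 = 75 bp
Sorted largest to smallest: 75, 25, 11, 9 bp.

75, 25, 11, 9 bp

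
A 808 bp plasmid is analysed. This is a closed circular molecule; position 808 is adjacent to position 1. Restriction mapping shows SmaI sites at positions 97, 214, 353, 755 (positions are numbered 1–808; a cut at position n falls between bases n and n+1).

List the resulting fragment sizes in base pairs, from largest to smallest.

402, 150, 139, 117 bp

Circular molecule, 4 cuts → 4 fragments:
  214 − 97 = 117 bp
  353 − 214 = 139 bp
  755 − 353 = 402 bp
  wrap: 808 − 755 + 97 = 150 bp
Sorted largest to smallest: 402, 150, 139, 117 bp.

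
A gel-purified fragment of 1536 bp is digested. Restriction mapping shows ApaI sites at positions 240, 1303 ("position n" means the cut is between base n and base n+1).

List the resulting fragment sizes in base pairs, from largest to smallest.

Linear molecule, 2 cuts → 3 fragments:
  240 − 0 = 240 bp
  1303 − 240 = 1063 bp
  1536 − 1303 = 233 bp
Sorted largest to smallest: 1063, 240, 233 bp.

1063, 240, 233 bp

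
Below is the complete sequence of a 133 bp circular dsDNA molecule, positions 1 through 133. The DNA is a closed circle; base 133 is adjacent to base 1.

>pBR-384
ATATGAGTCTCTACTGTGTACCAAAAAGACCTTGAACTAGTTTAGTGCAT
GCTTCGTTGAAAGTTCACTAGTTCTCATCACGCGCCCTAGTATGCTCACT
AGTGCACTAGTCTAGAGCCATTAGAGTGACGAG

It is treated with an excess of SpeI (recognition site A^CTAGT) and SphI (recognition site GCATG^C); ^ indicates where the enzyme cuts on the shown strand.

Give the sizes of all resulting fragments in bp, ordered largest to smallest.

63, 31, 16, 15, 8 bp

SpeI sites (ACTAGT) start at positions 36, 67, 98, 106.
SpeI cuts after the first base of each site, so after positions 36, 67, 98, 106.
The SphI site (GCATGC) starts at position 47.
SphI cuts after base 5 of each site (before the last base), so after position 51.
Combined cut positions: 36, 51, 67, 98, 106.
Circular molecule, 5 cuts → 5 fragments:
  37–51 → 15 bp
  52–67 → 16 bp
  68–98 → 31 bp
  99–106 → 8 bp
  107–133 then 1–36 → 27 + 36 = 63 bp
Sorted largest to smallest: 63, 31, 16, 15, 8 bp.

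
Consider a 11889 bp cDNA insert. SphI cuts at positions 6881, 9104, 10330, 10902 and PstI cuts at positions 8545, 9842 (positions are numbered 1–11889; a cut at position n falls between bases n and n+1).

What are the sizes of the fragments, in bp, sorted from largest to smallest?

Combined cut positions (sorted): 6881, 8545, 9104, 9842, 10330, 10902.
Linear molecule, 6 cuts → 7 fragments:
  6881 − 0 = 6881 bp
  8545 − 6881 = 1664 bp
  9104 − 8545 = 559 bp
  9842 − 9104 = 738 bp
  10330 − 9842 = 488 bp
  10902 − 10330 = 572 bp
  11889 − 10902 = 987 bp
Sorted largest to smallest: 6881, 1664, 987, 738, 572, 559, 488 bp.

6881, 1664, 987, 738, 572, 559, 488 bp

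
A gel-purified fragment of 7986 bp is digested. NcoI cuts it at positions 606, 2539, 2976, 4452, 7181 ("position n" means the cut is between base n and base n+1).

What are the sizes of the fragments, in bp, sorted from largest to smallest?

Linear molecule, 5 cuts → 6 fragments:
  606 − 0 = 606 bp
  2539 − 606 = 1933 bp
  2976 − 2539 = 437 bp
  4452 − 2976 = 1476 bp
  7181 − 4452 = 2729 bp
  7986 − 7181 = 805 bp
Sorted largest to smallest: 2729, 1933, 1476, 805, 606, 437 bp.

2729, 1933, 1476, 805, 606, 437 bp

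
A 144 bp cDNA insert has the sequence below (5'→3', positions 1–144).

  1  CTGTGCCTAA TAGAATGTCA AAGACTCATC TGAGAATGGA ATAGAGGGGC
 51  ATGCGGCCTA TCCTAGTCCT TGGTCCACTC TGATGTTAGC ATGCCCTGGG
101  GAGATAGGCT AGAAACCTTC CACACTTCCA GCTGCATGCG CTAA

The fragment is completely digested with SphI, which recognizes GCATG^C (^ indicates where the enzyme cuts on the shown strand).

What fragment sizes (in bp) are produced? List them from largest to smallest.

53, 45, 40, 6 bp

SphI sites (GCATGC) start at positions 49, 89, 134.
SphI cuts after base 5 of each site (before the last base), so after positions 53, 93, 138.
Linear molecule, 3 cuts → 4 fragments:
  1–53 → 53 bp
  54–93 → 40 bp
  94–138 → 45 bp
  139–144 → 6 bp
Sorted largest to smallest: 53, 45, 40, 6 bp.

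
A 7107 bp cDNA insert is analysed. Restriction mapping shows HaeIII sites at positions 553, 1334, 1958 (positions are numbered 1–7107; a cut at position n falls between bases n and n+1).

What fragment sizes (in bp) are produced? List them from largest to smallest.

Linear molecule, 3 cuts → 4 fragments:
  553 − 0 = 553 bp
  1334 − 553 = 781 bp
  1958 − 1334 = 624 bp
  7107 − 1958 = 5149 bp
Sorted largest to smallest: 5149, 781, 624, 553 bp.

5149, 781, 624, 553 bp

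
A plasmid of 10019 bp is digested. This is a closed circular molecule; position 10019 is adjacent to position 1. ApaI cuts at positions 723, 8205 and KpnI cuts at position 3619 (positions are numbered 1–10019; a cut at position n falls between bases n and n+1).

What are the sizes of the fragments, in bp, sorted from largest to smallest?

4586, 2896, 2537 bp

Combined cut positions (sorted): 723, 3619, 8205.
Circular molecule, 3 cuts → 3 fragments:
  3619 − 723 = 2896 bp
  8205 − 3619 = 4586 bp
  wrap: 10019 − 8205 + 723 = 2537 bp
Sorted largest to smallest: 4586, 2896, 2537 bp.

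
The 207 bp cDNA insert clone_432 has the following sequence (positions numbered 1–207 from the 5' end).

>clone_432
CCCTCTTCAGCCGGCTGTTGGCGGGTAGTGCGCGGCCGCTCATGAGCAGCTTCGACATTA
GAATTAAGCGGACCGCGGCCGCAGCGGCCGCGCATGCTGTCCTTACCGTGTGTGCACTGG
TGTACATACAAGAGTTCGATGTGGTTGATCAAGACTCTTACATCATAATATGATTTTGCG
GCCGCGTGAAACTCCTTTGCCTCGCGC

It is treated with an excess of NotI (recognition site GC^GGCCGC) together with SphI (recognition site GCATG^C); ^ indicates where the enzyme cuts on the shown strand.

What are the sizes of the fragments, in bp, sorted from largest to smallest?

NotI sites (GCGGCCGC) start at positions 32, 75, 84, 178.
NotI cuts after base 2 of each site, so after positions 33, 76, 85, 179.
The SphI site (GCATGC) starts at position 92.
SphI cuts after base 5 of each site (before the last base), so after position 96.
Combined cut positions: 33, 76, 85, 96, 179.
Linear molecule, 5 cuts → 6 fragments:
  1–33 → 33 bp
  34–76 → 43 bp
  77–85 → 9 bp
  86–96 → 11 bp
  97–179 → 83 bp
  180–207 → 28 bp
Sorted largest to smallest: 83, 43, 33, 28, 11, 9 bp.

83, 43, 33, 28, 11, 9 bp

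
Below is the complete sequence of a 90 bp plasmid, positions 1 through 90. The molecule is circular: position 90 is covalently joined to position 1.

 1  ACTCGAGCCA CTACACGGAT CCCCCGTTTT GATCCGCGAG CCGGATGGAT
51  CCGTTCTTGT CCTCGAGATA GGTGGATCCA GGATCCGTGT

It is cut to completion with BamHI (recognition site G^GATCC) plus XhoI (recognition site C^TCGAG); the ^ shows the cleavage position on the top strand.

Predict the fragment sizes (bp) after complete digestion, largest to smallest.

30, 15, 15, 12, 11, 7 bp

BamHI sites (GGATCC) start at positions 17, 47, 74, 81.
BamHI cuts after the first base of each site, so after positions 17, 47, 74, 81.
XhoI sites (CTCGAG) start at positions 2, 62.
XhoI cuts after the first base of each site, so after positions 2, 62.
Combined cut positions: 2, 17, 47, 62, 74, 81.
Circular molecule, 6 cuts → 6 fragments:
  3–17 → 15 bp
  18–47 → 30 bp
  48–62 → 15 bp
  63–74 → 12 bp
  75–81 → 7 bp
  82–90 then 1–2 → 9 + 2 = 11 bp
Sorted largest to smallest: 30, 15, 15, 12, 11, 7 bp.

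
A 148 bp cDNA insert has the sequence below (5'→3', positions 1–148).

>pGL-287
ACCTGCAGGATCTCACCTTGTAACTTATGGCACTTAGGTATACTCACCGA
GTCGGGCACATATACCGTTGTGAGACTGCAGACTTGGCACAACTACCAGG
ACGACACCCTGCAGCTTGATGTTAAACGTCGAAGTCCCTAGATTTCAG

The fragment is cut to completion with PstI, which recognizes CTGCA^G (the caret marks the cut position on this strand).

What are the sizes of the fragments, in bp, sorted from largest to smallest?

PstI sites (CTGCAG) start at positions 3, 76, 109.
PstI cuts after base 5 of each site (before the last base), so after positions 7, 80, 113.
Linear molecule, 3 cuts → 4 fragments:
  1–7 → 7 bp
  8–80 → 73 bp
  81–113 → 33 bp
  114–148 → 35 bp
Sorted largest to smallest: 73, 35, 33, 7 bp.

73, 35, 33, 7 bp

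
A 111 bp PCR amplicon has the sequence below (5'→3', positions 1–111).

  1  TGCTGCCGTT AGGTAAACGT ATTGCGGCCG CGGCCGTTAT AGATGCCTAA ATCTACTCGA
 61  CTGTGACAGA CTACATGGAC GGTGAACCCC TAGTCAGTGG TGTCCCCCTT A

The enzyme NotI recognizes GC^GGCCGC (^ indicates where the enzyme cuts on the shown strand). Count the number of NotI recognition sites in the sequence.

GCGGCCGC occurs starting at position 24.
NotI cuts at 1 site.

1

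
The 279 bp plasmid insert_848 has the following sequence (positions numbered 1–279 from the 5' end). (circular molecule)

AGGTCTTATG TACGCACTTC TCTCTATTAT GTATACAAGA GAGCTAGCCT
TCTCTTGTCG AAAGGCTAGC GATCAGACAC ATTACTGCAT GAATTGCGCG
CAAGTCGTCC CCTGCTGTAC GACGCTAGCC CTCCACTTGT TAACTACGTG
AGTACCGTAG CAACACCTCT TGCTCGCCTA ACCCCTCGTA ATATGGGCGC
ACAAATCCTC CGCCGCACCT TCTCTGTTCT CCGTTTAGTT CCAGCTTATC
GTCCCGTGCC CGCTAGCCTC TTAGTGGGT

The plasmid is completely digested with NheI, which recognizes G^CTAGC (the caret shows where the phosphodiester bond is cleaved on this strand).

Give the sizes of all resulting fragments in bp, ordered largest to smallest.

138, 60, 59, 22 bp

NheI sites (GCTAGC) start at positions 43, 65, 124, 262.
NheI cuts after the first base of each site, so after positions 43, 65, 124, 262.
Circular molecule, 4 cuts → 4 fragments:
  44–65 → 22 bp
  66–124 → 59 bp
  125–262 → 138 bp
  263–279 then 1–43 → 17 + 43 = 60 bp
Sorted largest to smallest: 138, 60, 59, 22 bp.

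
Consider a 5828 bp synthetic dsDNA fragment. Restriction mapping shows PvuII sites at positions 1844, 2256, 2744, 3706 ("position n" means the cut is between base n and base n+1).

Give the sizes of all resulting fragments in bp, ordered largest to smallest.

Linear molecule, 4 cuts → 5 fragments:
  1844 − 0 = 1844 bp
  2256 − 1844 = 412 bp
  2744 − 2256 = 488 bp
  3706 − 2744 = 962 bp
  5828 − 3706 = 2122 bp
Sorted largest to smallest: 2122, 1844, 962, 488, 412 bp.

2122, 1844, 962, 488, 412 bp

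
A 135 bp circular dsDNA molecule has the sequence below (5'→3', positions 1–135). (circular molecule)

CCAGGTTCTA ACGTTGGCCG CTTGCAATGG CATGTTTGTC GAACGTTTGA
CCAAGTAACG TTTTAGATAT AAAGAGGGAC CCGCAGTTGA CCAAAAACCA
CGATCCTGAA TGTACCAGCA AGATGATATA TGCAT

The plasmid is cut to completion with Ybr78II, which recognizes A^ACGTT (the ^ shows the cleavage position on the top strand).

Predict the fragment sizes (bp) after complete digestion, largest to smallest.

88, 32, 15 bp

Ybr78II sites (AACGTT) start at positions 10, 42, 57.
Ybr78II cuts after the first base of each site, so after positions 10, 42, 57.
Circular molecule, 3 cuts → 3 fragments:
  11–42 → 32 bp
  43–57 → 15 bp
  58–135 then 1–10 → 78 + 10 = 88 bp
Sorted largest to smallest: 88, 32, 15 bp.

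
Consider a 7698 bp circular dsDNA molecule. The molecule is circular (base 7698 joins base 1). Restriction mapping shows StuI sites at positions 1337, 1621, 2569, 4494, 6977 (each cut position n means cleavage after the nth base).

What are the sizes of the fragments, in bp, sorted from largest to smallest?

Circular molecule, 5 cuts → 5 fragments:
  1621 − 1337 = 284 bp
  2569 − 1621 = 948 bp
  4494 − 2569 = 1925 bp
  6977 − 4494 = 2483 bp
  wrap: 7698 − 6977 + 1337 = 2058 bp
Sorted largest to smallest: 2483, 2058, 1925, 948, 284 bp.

2483, 2058, 1925, 948, 284 bp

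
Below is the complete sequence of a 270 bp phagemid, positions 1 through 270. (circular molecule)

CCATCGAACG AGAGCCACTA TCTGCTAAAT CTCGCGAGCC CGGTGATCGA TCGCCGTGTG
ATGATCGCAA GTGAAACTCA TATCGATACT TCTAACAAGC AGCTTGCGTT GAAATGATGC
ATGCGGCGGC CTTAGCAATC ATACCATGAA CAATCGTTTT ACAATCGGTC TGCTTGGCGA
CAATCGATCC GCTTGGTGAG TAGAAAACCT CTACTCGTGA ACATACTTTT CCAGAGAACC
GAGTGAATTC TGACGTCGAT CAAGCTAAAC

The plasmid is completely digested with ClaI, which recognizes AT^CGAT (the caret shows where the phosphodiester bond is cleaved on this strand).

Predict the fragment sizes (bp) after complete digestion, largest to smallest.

133, 101, 36 bp

ClaI sites (ATCGAT) start at positions 46, 82, 183.
ClaI cuts after base 2 of each site, so after positions 47, 83, 184.
Circular molecule, 3 cuts → 3 fragments:
  48–83 → 36 bp
  84–184 → 101 bp
  185–270 then 1–47 → 86 + 47 = 133 bp
Sorted largest to smallest: 133, 101, 36 bp.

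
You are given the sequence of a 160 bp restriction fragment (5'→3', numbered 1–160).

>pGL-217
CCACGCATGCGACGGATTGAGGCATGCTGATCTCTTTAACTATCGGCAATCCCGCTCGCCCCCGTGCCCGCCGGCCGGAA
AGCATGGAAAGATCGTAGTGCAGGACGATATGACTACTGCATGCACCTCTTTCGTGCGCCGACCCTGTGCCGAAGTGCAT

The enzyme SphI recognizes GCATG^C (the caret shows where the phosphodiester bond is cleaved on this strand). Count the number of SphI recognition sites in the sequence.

3

GCATGC occurs starting at positions 5, 22, 119.
SphI cuts at 3 sites.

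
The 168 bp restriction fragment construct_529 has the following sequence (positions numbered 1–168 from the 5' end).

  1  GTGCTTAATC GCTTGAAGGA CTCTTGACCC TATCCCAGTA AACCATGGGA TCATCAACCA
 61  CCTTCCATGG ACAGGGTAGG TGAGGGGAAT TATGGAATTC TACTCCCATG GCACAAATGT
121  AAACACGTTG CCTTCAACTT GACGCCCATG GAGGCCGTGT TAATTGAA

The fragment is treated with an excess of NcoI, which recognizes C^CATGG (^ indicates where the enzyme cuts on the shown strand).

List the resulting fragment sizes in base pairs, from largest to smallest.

NcoI sites (CCATGG) start at positions 43, 65, 106, 146.
NcoI cuts after the first base of each site, so after positions 43, 65, 106, 146.
Linear molecule, 4 cuts → 5 fragments:
  1–43 → 43 bp
  44–65 → 22 bp
  66–106 → 41 bp
  107–146 → 40 bp
  147–168 → 22 bp
Sorted largest to smallest: 43, 41, 40, 22, 22 bp.

43, 41, 40, 22, 22 bp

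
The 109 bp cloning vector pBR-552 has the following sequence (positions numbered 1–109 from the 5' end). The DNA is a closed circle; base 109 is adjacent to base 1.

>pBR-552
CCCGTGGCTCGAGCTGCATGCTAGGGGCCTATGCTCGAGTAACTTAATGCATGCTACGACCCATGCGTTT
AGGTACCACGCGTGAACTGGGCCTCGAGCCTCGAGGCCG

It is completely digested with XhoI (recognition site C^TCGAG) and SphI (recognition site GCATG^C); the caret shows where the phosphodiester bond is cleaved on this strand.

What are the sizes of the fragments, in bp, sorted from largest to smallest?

40, 19, 17, 14, 12, 7 bp

XhoI sites (CTCGAG) start at positions 8, 34, 93, 100.
XhoI cuts after the first base of each site, so after positions 8, 34, 93, 100.
SphI sites (GCATGC) start at positions 16, 49.
SphI cuts after base 5 of each site (before the last base), so after positions 20, 53.
Combined cut positions: 8, 20, 34, 53, 93, 100.
Circular molecule, 6 cuts → 6 fragments:
  9–20 → 12 bp
  21–34 → 14 bp
  35–53 → 19 bp
  54–93 → 40 bp
  94–100 → 7 bp
  101–109 then 1–8 → 9 + 8 = 17 bp
Sorted largest to smallest: 40, 19, 17, 14, 12, 7 bp.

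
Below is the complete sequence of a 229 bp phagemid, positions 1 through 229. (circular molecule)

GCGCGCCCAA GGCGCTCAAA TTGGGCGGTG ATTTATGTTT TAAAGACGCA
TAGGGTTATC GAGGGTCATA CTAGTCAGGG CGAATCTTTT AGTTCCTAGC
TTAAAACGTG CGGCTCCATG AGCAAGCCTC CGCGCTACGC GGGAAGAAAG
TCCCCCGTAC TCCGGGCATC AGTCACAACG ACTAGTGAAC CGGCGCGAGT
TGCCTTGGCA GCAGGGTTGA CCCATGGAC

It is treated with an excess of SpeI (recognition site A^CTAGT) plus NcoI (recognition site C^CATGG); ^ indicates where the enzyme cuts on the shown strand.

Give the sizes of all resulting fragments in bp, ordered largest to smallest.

111, 77, 41 bp

SpeI sites (ACTAGT) start at positions 70, 181.
SpeI cuts after the first base of each site, so after positions 70, 181.
The NcoI site (CCATGG) starts at position 222.
NcoI cuts after the first base of each site, so after position 222.
Combined cut positions: 70, 181, 222.
Circular molecule, 3 cuts → 3 fragments:
  71–181 → 111 bp
  182–222 → 41 bp
  223–229 then 1–70 → 7 + 70 = 77 bp
Sorted largest to smallest: 111, 77, 41 bp.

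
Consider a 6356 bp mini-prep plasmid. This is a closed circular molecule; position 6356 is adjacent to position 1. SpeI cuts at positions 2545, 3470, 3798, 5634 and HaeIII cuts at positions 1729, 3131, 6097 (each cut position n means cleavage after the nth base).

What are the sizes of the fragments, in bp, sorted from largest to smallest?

1988, 1836, 816, 586, 463, 339, 328 bp

Combined cut positions (sorted): 1729, 2545, 3131, 3470, 3798, 5634, 6097.
Circular molecule, 7 cuts → 7 fragments:
  2545 − 1729 = 816 bp
  3131 − 2545 = 586 bp
  3470 − 3131 = 339 bp
  3798 − 3470 = 328 bp
  5634 − 3798 = 1836 bp
  6097 − 5634 = 463 bp
  wrap: 6356 − 6097 + 1729 = 1988 bp
Sorted largest to smallest: 1988, 1836, 816, 586, 463, 339, 328 bp.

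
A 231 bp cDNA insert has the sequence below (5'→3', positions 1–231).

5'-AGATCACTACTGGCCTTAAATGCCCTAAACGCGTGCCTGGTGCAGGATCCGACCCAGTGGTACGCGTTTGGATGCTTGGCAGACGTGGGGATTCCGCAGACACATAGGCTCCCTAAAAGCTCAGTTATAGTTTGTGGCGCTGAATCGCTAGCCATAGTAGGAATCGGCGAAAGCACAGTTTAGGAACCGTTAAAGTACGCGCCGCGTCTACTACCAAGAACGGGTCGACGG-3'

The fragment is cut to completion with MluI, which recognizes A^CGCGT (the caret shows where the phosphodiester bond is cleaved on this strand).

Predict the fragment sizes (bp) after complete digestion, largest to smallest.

169, 33, 29 bp

MluI sites (ACGCGT) start at positions 29, 62.
MluI cuts after the first base of each site, so after positions 29, 62.
Linear molecule, 2 cuts → 3 fragments:
  1–29 → 29 bp
  30–62 → 33 bp
  63–231 → 169 bp
Sorted largest to smallest: 169, 33, 29 bp.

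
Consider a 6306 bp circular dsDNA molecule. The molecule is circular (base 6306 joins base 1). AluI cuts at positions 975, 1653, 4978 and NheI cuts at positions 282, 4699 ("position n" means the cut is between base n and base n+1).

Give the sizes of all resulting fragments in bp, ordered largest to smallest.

3046, 1610, 693, 678, 279 bp

Combined cut positions (sorted): 282, 975, 1653, 4699, 4978.
Circular molecule, 5 cuts → 5 fragments:
  975 − 282 = 693 bp
  1653 − 975 = 678 bp
  4699 − 1653 = 3046 bp
  4978 − 4699 = 279 bp
  wrap: 6306 − 4978 + 282 = 1610 bp
Sorted largest to smallest: 3046, 1610, 693, 678, 279 bp.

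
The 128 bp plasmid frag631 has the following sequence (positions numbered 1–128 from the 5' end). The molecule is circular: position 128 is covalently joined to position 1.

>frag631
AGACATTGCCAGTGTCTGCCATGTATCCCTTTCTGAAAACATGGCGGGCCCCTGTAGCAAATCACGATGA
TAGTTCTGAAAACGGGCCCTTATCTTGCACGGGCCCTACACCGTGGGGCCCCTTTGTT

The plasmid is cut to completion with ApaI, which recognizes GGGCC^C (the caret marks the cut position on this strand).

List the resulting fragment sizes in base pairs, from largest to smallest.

ApaI sites (GGGCCC) start at positions 46, 84, 101, 116.
ApaI cuts after base 5 of each site (before the last base), so after positions 50, 88, 105, 120.
Circular molecule, 4 cuts → 4 fragments:
  51–88 → 38 bp
  89–105 → 17 bp
  106–120 → 15 bp
  121–128 then 1–50 → 8 + 50 = 58 bp
Sorted largest to smallest: 58, 38, 17, 15 bp.

58, 38, 17, 15 bp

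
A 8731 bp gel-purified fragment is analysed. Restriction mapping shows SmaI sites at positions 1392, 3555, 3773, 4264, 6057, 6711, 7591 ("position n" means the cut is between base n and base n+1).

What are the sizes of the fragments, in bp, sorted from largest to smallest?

2163, 1793, 1392, 1140, 880, 654, 491, 218 bp

Linear molecule, 7 cuts → 8 fragments:
  1392 − 0 = 1392 bp
  3555 − 1392 = 2163 bp
  3773 − 3555 = 218 bp
  4264 − 3773 = 491 bp
  6057 − 4264 = 1793 bp
  6711 − 6057 = 654 bp
  7591 − 6711 = 880 bp
  8731 − 7591 = 1140 bp
Sorted largest to smallest: 2163, 1793, 1392, 1140, 880, 654, 491, 218 bp.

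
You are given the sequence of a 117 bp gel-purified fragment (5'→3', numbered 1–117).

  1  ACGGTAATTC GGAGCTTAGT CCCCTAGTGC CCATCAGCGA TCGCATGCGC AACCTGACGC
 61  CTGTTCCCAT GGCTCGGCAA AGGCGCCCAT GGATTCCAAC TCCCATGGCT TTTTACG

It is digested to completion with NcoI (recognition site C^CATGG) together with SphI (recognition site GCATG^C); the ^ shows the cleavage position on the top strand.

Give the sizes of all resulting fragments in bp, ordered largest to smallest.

NcoI sites (CCATGG) start at positions 67, 87, 103.
NcoI cuts after the first base of each site, so after positions 67, 87, 103.
The SphI site (GCATGC) starts at position 43.
SphI cuts after base 5 of each site (before the last base), so after position 47.
Combined cut positions: 47, 67, 87, 103.
Linear molecule, 4 cuts → 5 fragments:
  1–47 → 47 bp
  48–67 → 20 bp
  68–87 → 20 bp
  88–103 → 16 bp
  104–117 → 14 bp
Sorted largest to smallest: 47, 20, 20, 16, 14 bp.

47, 20, 20, 16, 14 bp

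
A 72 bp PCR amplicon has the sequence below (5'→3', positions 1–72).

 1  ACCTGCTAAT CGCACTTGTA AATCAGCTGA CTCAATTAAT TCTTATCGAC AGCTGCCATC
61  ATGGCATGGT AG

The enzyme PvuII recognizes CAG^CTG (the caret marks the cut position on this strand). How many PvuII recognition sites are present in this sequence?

2

CAGCTG occurs starting at positions 24, 50.
PvuII cuts at 2 sites.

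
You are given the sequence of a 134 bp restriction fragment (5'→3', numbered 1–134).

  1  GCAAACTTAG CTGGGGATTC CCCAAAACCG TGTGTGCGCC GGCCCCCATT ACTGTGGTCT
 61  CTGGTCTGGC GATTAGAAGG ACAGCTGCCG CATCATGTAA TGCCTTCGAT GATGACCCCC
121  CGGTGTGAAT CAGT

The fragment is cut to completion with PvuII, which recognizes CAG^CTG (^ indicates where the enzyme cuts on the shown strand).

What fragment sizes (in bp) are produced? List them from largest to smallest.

84, 50 bp

The PvuII site (CAGCTG) starts at position 82.
PvuII cuts after base 3 of each site, so after position 84.
Linear molecule, 1 cut → 2 fragments:
  1–84 → 84 bp
  85–134 → 50 bp
Sorted largest to smallest: 84, 50 bp.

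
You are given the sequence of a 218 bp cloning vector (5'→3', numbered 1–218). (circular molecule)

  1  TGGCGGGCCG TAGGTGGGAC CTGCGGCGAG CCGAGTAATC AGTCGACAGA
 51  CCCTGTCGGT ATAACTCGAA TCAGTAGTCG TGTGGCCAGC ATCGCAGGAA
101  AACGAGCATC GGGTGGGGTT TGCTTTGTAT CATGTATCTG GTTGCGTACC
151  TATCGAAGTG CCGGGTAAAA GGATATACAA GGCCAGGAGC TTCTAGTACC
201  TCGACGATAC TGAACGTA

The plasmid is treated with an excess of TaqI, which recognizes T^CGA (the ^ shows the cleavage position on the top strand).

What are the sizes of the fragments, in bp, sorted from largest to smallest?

87, 60, 48, 23 bp

TaqI sites (TCGA) start at positions 43, 66, 153, 201.
TaqI cuts after the first base of each site, so after positions 43, 66, 153, 201.
Circular molecule, 4 cuts → 4 fragments:
  44–66 → 23 bp
  67–153 → 87 bp
  154–201 → 48 bp
  202–218 then 1–43 → 17 + 43 = 60 bp
Sorted largest to smallest: 87, 60, 48, 23 bp.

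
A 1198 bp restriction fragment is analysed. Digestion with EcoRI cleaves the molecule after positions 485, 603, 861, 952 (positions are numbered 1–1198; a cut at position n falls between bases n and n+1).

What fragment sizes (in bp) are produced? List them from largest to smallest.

Linear molecule, 4 cuts → 5 fragments:
  485 − 0 = 485 bp
  603 − 485 = 118 bp
  861 − 603 = 258 bp
  952 − 861 = 91 bp
  1198 − 952 = 246 bp
Sorted largest to smallest: 485, 258, 246, 118, 91 bp.

485, 258, 246, 118, 91 bp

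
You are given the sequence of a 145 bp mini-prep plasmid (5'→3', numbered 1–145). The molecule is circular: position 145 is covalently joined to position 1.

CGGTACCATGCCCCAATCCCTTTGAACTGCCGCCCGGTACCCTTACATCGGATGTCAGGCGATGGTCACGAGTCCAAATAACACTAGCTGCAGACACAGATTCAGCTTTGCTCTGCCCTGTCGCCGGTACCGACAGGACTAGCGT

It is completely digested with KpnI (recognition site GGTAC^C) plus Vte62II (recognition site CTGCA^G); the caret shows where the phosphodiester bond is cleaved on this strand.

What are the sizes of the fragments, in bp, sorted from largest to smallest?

52, 38, 34, 21 bp

KpnI sites (GGTACC) start at positions 2, 36, 126.
KpnI cuts after base 5 of each site (before the last base), so after positions 6, 40, 130.
The Vte62II site (CTGCAG) starts at position 88.
Vte62II cuts after base 5 of each site (before the last base), so after position 92.
Combined cut positions: 6, 40, 92, 130.
Circular molecule, 4 cuts → 4 fragments:
  7–40 → 34 bp
  41–92 → 52 bp
  93–130 → 38 bp
  131–145 then 1–6 → 15 + 6 = 21 bp
Sorted largest to smallest: 52, 38, 34, 21 bp.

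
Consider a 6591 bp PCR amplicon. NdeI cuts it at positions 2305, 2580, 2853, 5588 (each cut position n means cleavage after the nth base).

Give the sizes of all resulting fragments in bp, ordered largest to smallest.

Linear molecule, 4 cuts → 5 fragments:
  2305 − 0 = 2305 bp
  2580 − 2305 = 275 bp
  2853 − 2580 = 273 bp
  5588 − 2853 = 2735 bp
  6591 − 5588 = 1003 bp
Sorted largest to smallest: 2735, 2305, 1003, 275, 273 bp.

2735, 2305, 1003, 275, 273 bp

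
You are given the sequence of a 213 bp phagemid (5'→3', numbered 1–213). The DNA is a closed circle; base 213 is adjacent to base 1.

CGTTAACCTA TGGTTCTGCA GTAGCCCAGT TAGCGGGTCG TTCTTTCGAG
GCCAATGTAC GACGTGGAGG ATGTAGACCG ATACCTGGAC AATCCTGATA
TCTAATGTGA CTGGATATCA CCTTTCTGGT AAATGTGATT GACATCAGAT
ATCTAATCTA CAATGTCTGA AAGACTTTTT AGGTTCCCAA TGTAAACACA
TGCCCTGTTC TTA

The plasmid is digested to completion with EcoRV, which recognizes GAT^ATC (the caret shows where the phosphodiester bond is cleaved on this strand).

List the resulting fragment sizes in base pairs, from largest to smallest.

EcoRV sites (GATATC) start at positions 97, 114, 148.
EcoRV cuts after base 3 of each site, so after positions 99, 116, 150.
Circular molecule, 3 cuts → 3 fragments:
  100–116 → 17 bp
  117–150 → 34 bp
  151–213 then 1–99 → 63 + 99 = 162 bp
Sorted largest to smallest: 162, 34, 17 bp.

162, 34, 17 bp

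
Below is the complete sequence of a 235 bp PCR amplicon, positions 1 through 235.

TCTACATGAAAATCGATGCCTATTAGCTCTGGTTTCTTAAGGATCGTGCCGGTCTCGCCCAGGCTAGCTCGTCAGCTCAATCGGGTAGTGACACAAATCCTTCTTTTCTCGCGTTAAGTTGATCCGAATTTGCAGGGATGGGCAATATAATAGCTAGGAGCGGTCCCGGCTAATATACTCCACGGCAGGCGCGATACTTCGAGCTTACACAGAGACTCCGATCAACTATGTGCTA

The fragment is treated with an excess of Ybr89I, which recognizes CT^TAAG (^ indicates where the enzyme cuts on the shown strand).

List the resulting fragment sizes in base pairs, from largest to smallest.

The Ybr89I site (CTTAAG) starts at position 36.
Ybr89I cuts after base 2 of each site, so after position 37.
Linear molecule, 1 cut → 2 fragments:
  1–37 → 37 bp
  38–235 → 198 bp
Sorted largest to smallest: 198, 37 bp.

198, 37 bp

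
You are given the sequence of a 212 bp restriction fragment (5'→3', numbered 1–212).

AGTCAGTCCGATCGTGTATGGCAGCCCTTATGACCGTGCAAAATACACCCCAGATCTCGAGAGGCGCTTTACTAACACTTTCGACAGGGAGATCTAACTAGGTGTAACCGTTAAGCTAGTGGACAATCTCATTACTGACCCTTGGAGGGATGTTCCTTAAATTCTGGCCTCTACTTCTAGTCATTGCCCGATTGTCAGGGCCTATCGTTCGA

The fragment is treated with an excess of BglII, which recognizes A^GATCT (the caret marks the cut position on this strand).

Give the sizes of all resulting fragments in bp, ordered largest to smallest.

BglII sites (AGATCT) start at positions 52, 90.
BglII cuts after the first base of each site, so after positions 52, 90.
Linear molecule, 2 cuts → 3 fragments:
  1–52 → 52 bp
  53–90 → 38 bp
  91–212 → 122 bp
Sorted largest to smallest: 122, 52, 38 bp.

122, 52, 38 bp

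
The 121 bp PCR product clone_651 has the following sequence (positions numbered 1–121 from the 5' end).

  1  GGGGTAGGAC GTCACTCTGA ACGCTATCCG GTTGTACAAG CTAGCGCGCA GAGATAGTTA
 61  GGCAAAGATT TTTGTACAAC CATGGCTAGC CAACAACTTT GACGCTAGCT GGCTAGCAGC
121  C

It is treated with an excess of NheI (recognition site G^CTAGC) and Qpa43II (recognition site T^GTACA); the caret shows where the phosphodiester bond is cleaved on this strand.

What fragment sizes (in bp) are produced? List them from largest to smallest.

NheI sites (GCTAGC) start at positions 40, 85, 104, 112.
NheI cuts after the first base of each site, so after positions 40, 85, 104, 112.
Qpa43II sites (TGTACA) start at positions 33, 73.
Qpa43II cuts after the first base of each site, so after positions 33, 73.
Combined cut positions: 33, 40, 73, 85, 104, 112.
Linear molecule, 6 cuts → 7 fragments:
  1–33 → 33 bp
  34–40 → 7 bp
  41–73 → 33 bp
  74–85 → 12 bp
  86–104 → 19 bp
  105–112 → 8 bp
  113–121 → 9 bp
Sorted largest to smallest: 33, 33, 19, 12, 9, 8, 7 bp.

33, 33, 19, 12, 9, 8, 7 bp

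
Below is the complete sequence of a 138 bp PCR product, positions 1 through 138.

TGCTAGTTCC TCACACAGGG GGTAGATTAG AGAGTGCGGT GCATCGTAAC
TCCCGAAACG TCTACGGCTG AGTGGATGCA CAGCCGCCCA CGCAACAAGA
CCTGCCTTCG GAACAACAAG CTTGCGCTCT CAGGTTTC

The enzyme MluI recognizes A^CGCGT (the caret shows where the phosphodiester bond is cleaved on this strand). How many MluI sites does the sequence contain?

No occurrence of ACGCGT is present in the sequence.
MluI does not cut: 0 sites.

0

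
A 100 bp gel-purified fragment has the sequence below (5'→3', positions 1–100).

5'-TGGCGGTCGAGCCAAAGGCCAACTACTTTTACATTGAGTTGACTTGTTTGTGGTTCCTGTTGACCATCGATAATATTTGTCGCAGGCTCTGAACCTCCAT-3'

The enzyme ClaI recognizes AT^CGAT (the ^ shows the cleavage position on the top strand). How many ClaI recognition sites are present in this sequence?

ATCGAT occurs starting at position 66.
ClaI cuts at 1 site.

1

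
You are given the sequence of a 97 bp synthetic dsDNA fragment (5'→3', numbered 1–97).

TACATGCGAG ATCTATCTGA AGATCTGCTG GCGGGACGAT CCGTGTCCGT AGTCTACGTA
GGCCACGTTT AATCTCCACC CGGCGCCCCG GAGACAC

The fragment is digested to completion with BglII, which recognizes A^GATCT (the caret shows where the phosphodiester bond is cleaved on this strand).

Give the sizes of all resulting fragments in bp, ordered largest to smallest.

BglII sites (AGATCT) start at positions 9, 21.
BglII cuts after the first base of each site, so after positions 9, 21.
Linear molecule, 2 cuts → 3 fragments:
  1–9 → 9 bp
  10–21 → 12 bp
  22–97 → 76 bp
Sorted largest to smallest: 76, 12, 9 bp.

76, 12, 9 bp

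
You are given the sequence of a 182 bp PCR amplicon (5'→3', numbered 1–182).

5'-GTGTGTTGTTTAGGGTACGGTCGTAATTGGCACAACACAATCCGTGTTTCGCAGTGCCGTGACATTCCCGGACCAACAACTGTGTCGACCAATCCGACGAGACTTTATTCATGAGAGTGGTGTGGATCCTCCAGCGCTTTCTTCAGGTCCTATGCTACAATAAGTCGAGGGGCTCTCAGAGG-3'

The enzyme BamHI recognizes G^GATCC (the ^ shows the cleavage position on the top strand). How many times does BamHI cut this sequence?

GGATCC occurs starting at position 124.
BamHI cuts at 1 site.

1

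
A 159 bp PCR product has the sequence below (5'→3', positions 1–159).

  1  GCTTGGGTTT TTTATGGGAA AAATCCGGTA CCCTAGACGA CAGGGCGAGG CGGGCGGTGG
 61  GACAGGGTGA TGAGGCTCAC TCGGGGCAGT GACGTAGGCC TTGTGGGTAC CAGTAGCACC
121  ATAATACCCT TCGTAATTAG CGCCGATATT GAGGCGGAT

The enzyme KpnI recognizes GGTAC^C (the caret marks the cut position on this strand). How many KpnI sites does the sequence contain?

GGTACC occurs starting at positions 27, 106.
KpnI cuts at 2 sites.

2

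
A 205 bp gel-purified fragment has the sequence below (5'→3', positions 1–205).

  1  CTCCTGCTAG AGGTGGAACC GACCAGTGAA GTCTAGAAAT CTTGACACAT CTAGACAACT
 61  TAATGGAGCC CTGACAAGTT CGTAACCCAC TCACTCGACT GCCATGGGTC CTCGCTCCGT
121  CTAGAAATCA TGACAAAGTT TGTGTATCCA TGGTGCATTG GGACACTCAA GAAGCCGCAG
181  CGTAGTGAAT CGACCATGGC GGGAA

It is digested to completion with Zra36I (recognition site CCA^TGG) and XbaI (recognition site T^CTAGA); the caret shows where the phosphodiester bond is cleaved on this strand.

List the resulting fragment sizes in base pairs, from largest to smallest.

Zra36I sites (CCATGG) start at positions 102, 148, 194.
Zra36I cuts after base 3 of each site, so after positions 104, 150, 196.
XbaI sites (TCTAGA) start at positions 32, 50, 120.
XbaI cuts after the first base of each site, so after positions 32, 50, 120.
Combined cut positions: 32, 50, 104, 120, 150, 196.
Linear molecule, 6 cuts → 7 fragments:
  1–32 → 32 bp
  33–50 → 18 bp
  51–104 → 54 bp
  105–120 → 16 bp
  121–150 → 30 bp
  151–196 → 46 bp
  197–205 → 9 bp
Sorted largest to smallest: 54, 46, 32, 30, 18, 16, 9 bp.

54, 46, 32, 30, 18, 16, 9 bp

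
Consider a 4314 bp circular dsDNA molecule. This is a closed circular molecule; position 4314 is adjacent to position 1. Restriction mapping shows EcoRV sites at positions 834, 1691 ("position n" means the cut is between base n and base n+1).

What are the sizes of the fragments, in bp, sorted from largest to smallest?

3457, 857 bp

Circular molecule, 2 cuts → 2 fragments:
  1691 − 834 = 857 bp
  wrap: 4314 − 1691 + 834 = 3457 bp
Sorted largest to smallest: 3457, 857 bp.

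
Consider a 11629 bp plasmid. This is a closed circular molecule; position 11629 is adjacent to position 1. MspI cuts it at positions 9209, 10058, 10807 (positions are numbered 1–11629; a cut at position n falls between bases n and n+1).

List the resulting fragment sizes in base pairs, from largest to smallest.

Circular molecule, 3 cuts → 3 fragments:
  10058 − 9209 = 849 bp
  10807 − 10058 = 749 bp
  wrap: 11629 − 10807 + 9209 = 10031 bp
Sorted largest to smallest: 10031, 849, 749 bp.

10031, 849, 749 bp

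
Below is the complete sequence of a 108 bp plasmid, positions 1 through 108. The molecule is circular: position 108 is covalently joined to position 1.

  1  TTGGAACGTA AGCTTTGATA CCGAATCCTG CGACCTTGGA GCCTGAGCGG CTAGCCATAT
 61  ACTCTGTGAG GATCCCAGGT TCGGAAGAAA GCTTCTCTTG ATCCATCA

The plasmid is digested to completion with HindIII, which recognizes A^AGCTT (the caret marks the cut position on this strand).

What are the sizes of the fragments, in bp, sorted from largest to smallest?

79, 29 bp

HindIII sites (AAGCTT) start at positions 10, 89.
HindIII cuts after the first base of each site, so after positions 10, 89.
Circular molecule, 2 cuts → 2 fragments:
  11–89 → 79 bp
  90–108 then 1–10 → 19 + 10 = 29 bp
Sorted largest to smallest: 79, 29 bp.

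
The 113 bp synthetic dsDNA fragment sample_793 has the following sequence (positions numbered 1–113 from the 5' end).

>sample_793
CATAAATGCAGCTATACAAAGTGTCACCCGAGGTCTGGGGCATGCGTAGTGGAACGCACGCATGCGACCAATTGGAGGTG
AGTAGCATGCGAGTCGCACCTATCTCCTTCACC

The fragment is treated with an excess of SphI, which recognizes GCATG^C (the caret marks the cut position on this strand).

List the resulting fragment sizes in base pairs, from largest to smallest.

44, 25, 24, 20 bp

SphI sites (GCATGC) start at positions 40, 60, 85.
SphI cuts after base 5 of each site (before the last base), so after positions 44, 64, 89.
Linear molecule, 3 cuts → 4 fragments:
  1–44 → 44 bp
  45–64 → 20 bp
  65–89 → 25 bp
  90–113 → 24 bp
Sorted largest to smallest: 44, 25, 24, 20 bp.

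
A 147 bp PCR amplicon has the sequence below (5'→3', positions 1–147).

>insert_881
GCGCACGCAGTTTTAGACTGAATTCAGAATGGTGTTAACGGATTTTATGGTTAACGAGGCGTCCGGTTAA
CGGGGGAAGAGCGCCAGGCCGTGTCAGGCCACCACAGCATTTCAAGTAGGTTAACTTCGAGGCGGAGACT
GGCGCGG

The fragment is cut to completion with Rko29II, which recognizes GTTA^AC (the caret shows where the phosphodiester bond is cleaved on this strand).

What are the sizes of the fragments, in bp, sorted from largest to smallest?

Rko29II sites (GTTAAC) start at positions 34, 50, 66, 120.
Rko29II cuts after base 4 of each site, so after positions 37, 53, 69, 123.
Linear molecule, 4 cuts → 5 fragments:
  1–37 → 37 bp
  38–53 → 16 bp
  54–69 → 16 bp
  70–123 → 54 bp
  124–147 → 24 bp
Sorted largest to smallest: 54, 37, 24, 16, 16 bp.

54, 37, 24, 16, 16 bp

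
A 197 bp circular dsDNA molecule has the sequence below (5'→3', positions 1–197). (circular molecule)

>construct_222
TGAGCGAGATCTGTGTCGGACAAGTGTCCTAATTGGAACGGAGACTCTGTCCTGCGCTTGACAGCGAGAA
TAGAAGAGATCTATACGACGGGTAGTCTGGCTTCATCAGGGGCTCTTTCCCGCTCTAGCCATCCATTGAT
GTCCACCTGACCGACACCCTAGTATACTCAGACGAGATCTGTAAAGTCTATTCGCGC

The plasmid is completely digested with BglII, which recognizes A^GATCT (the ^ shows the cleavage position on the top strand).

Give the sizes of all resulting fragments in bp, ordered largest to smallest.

98, 70, 29 bp

BglII sites (AGATCT) start at positions 7, 77, 175.
BglII cuts after the first base of each site, so after positions 7, 77, 175.
Circular molecule, 3 cuts → 3 fragments:
  8–77 → 70 bp
  78–175 → 98 bp
  176–197 then 1–7 → 22 + 7 = 29 bp
Sorted largest to smallest: 98, 70, 29 bp.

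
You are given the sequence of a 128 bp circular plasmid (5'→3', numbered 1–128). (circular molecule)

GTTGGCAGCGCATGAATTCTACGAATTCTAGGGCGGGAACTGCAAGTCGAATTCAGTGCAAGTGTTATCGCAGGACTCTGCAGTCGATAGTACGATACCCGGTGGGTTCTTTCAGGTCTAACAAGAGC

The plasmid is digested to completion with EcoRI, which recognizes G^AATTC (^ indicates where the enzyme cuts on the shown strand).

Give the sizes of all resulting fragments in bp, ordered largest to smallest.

EcoRI sites (GAATTC) start at positions 14, 23, 49.
EcoRI cuts after the first base of each site, so after positions 14, 23, 49.
Circular molecule, 3 cuts → 3 fragments:
  15–23 → 9 bp
  24–49 → 26 bp
  50–128 then 1–14 → 79 + 14 = 93 bp
Sorted largest to smallest: 93, 26, 9 bp.

93, 26, 9 bp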